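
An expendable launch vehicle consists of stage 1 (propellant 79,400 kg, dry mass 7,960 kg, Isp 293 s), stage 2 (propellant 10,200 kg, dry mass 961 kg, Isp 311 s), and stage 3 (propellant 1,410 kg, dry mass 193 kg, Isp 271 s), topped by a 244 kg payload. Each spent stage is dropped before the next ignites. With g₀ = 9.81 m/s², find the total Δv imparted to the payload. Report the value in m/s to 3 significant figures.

Δv ≈ 13000 m/s

Ignition mass of stage 1 = 79,400+7,960 + 10,200+961 + 1,410+193 + 244 = 100,368 kg.
Stage 1: m₀ = 100,368 kg, m_f = 100,368 − 79,400 = 20,968 kg; Δv = 293×9.81×ln(4.787) = 2874.3×1.5658 ≈ 4501 m/s.
Stage 2: m₀ = 13,008 kg, m_f = 13,008 − 10,200 = 2,808 kg; Δv = 311×9.81×ln(4.632) = 3050.9×1.5331 ≈ 4677 m/s.
Stage 3: m₀ = 1,847 kg, m_f = 1,847 − 1,410 = 437 kg; Δv = 271×9.81×ln(4.227) = 2658.5×1.4414 ≈ 3832 m/s.
Total Δv = 4501 + 4677 + 3832 = 13010 m/s.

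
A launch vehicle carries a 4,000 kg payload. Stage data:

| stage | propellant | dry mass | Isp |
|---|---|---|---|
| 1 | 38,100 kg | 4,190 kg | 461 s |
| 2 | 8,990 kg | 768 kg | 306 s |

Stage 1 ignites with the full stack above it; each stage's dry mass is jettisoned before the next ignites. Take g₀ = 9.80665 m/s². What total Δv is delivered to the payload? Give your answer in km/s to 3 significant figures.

Ignition mass of stage 1 = 38,100+4,190 + 8,990+768 + 4,000 = 56,048 kg.
Stage 1: m₀ = 56,048 kg, m_f = 56,048 − 38,100 = 17,948 kg; Δv = 461×9.80665×ln(3.123) = 4520.9×1.1387 ≈ 5148 m/s.
Stage 2: m₀ = 13,758 kg, m_f = 13,758 − 8,990 = 4,768 kg; Δv = 306×9.80665×ln(2.885) = 3000.8×1.0597 ≈ 3180 m/s.
Total Δv = 5148 + 3180 = 8328 m/s.

Δv ≈ 8.33 km/s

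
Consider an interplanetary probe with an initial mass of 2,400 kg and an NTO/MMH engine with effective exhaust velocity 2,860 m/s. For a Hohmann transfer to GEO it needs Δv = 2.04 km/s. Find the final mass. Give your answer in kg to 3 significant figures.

Rocket equation: m₀/m_f = exp(Δv / v_e) = exp(2040 / 2860.0) = exp(0.7133) = 2.0407.
m_f = m₀ / 2.0407 = 2,400 / 2.0407 = 1,176.07 kg.

final mass ≈ 1180 kg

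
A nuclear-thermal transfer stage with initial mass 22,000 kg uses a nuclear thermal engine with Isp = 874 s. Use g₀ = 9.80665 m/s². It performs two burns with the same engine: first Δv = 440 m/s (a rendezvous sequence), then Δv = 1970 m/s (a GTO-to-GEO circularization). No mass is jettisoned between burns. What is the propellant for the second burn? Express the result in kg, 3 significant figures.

v_e = Isp · g₀ = 874 × 9.80665 = 8571.0 m/s.
After the first burn: m = 22000 × exp(−440/8571.0) = 22000 × 0.94996 = 20,899.1 kg.
After the second burn: m = 20,899.1 × exp(−1970/8571.0) = 20,899.1 × 0.79466 = 16,607.7 kg.
Second-burn propellant = 20,899.1 − 16,607.7 = 4,291.4 kg.

propellant for the second burn ≈ 4290 kg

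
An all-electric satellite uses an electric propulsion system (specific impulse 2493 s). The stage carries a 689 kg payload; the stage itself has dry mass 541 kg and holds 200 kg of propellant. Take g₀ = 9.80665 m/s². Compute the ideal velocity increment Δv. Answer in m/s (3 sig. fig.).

Δv ≈ 3680 m/s

v_e = Isp · g₀ = 2493 × 9.80665 = 24448.0 m/s.
m₀ = payload + dry + propellant = 689 + 541 + 200 = 1,430 kg.
m_f = payload + dry = 689 + 541 = 1,230 kg.
Δv = v_e · ln(m₀/m_f) = 24448.0 × ln(1.163) = 24448.0 × 0.1507 ≈ 3683.3 m/s.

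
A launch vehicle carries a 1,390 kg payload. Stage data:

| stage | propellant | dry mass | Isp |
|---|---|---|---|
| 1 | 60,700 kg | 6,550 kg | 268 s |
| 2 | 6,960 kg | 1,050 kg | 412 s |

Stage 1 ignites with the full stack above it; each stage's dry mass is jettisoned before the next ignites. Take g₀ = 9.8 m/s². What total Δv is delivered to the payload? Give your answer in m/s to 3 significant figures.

Δv ≈ 9570 m/s

Ignition mass of stage 1 = 60,700+6,550 + 6,960+1,050 + 1,390 = 76,650 kg.
Stage 1: m₀ = 76,650 kg, m_f = 76,650 − 60,700 = 15,950 kg; Δv = 268×9.8×ln(4.806) = 2626.4×1.5698 ≈ 4123 m/s.
Stage 2: m₀ = 9,400 kg, m_f = 9,400 − 6,960 = 2,440 kg; Δv = 412×9.8×ln(3.852) = 4037.6×1.3487 ≈ 5446 m/s.
Total Δv = 4123 + 5446 = 9569 m/s.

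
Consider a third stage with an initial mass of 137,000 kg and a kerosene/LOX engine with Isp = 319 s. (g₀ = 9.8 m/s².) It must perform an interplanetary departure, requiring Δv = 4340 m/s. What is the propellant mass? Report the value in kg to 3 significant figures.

v_e = Isp · g₀ = 319 × 9.8 = 3126.2 m/s.
Using Δv = v_e ln(m₀/m_f): m₀/m_f = exp(Δv / v_e) = exp(4340 / 3126.2) = exp(1.3883) = 4.0079.
m_f = 137,000 / 4.0079 = 34,182.5 kg, so propellant = m₀ − m_f = 137,000 − 34,182.5 = 102,817.5 kg.

propellant mass ≈ 103000 kg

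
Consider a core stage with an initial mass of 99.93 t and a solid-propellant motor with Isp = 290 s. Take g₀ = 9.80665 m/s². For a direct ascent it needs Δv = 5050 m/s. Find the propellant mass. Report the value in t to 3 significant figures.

propellant mass ≈ 83.0 t

v_e = Isp · g₀ = 290 × 9.80665 = 2843.9 m/s.
Rocket equation: m₀/m_f = exp(Δv / v_e) = exp(5050 / 2843.9) = exp(1.7757) = 5.9045.
m_f = 99.93 / 5.9045 = 16.9244 t, so propellant = m₀ − m_f = 99.93 − 16.9244 = 83.0056 t.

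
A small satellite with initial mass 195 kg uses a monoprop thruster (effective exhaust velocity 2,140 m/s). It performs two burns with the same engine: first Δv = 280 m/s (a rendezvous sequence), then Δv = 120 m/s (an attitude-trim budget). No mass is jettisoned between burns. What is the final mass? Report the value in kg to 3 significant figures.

After the first burn: m = 195 × exp(−280/2140.0) = 195 × 0.87736 = 171.085 kg.
After the second burn: m = 171.085 × exp(−120/2140.0) = 171.085 × 0.94547 = 161.756 kg.

final mass ≈ 162 kg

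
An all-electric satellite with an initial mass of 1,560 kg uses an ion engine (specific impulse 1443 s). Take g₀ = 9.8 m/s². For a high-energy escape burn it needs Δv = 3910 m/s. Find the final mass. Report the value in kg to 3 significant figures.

final mass ≈ 1180 kg

v_e = Isp · g₀ = 1443 × 9.8 = 14141.4 m/s.
m₀/m_f = exp(Δv / v_e) = exp(3910 / 14141.4) = exp(0.2765) = 1.3185.
m_f = m₀ / 1.3185 = 1,560 / 1.3185 = 1,183.16 kg.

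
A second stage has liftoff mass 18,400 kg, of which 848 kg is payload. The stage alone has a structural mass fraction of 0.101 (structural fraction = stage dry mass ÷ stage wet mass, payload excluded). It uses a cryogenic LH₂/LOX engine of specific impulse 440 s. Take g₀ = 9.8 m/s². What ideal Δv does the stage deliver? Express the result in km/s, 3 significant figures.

Δv ≈ 8.40 km/s

Stage wet mass = m₀ − payload = 18,400 − 848 = 17,552 kg.
Stage dry mass = ε × stage wet mass = 0.101 × 17,552 = 1,772.75 kg.
Burnout mass m_f = stage dry + payload = 1,772.75 + 848 = 2,620.75 kg.
v_e = Isp · g₀ = 440 × 9.8 = 4312.0 m/s.
From the ideal rocket equation, Δv = v_e · ln(18,400/2,620.75) = 4312.0 × ln(7.021) = 4312.0 × 1.9489 ≈ 8404 m/s.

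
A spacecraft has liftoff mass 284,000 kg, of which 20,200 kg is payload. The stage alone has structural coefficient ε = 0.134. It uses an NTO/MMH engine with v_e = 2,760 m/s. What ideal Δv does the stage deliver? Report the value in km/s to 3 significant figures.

Δv ≈ 4.50 km/s

Stage wet mass = m₀ − payload = 284,000 − 20,200 = 263,800 kg.
Stage dry mass = ε × stage wet mass = 0.134 × 263,800 = 35,349.2 kg.
Burnout mass m_f = stage dry + payload = 35,349.2 + 20,200 = 55,549.2 kg.
By the Tsiolkovsky rocket equation, Δv = v_e · ln(284,000/55,549.2) = 2760.0 × ln(5.113) = 2760.0 × 1.6317 ≈ 4504 m/s.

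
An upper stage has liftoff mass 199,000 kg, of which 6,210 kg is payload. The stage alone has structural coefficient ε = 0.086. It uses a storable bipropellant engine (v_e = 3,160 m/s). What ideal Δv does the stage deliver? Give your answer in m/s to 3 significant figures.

Stage wet mass = m₀ − payload = 199,000 − 6,210 = 192,790 kg.
Stage dry mass = ε × stage wet mass = 0.086 × 192,790 = 16,579.9 kg.
Burnout mass m_f = stage dry + payload = 16,579.9 + 6,210 = 22,789.9 kg.
From the ideal rocket equation, Δv = v_e · ln(199,000/22,789.9) = 3160.0 × ln(8.732) = 3160.0 × 2.1670 ≈ 6848 m/s.

Δv ≈ 6850 m/s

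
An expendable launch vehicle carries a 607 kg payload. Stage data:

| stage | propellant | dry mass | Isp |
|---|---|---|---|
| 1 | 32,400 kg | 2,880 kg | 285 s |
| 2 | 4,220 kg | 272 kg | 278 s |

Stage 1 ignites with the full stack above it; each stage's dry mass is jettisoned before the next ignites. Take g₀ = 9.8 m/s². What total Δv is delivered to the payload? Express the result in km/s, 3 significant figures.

Δv ≈ 9.32 km/s

Ignition mass of stage 1 = 32,400+2,880 + 4,220+272 + 607 = 40,379 kg.
Stage 1: m₀ = 40,379 kg, m_f = 40,379 − 32,400 = 7,979 kg; Δv = 285×9.8×ln(5.061) = 2793.0×1.6215 ≈ 4529 m/s.
Stage 2: m₀ = 5,099 kg, m_f = 5,099 − 4,220 = 879 kg; Δv = 278×9.8×ln(5.801) = 2724.4×1.7580 ≈ 4790 m/s.
Total Δv = 4529 + 4790 = 9319 m/s.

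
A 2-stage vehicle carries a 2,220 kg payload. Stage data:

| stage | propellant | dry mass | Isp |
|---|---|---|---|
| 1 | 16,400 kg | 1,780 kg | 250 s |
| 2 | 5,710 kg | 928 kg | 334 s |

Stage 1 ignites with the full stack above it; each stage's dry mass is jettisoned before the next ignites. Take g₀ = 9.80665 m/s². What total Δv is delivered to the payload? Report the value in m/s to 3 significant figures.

Ignition mass of stage 1 = 16,400+1,780 + 5,710+928 + 2,220 = 27,038 kg.
Stage 1: m₀ = 27,038 kg, m_f = 27,038 − 16,400 = 10,638 kg; Δv = 250×9.80665×ln(2.542) = 2451.7×0.9328 ≈ 2287 m/s.
Stage 2: m₀ = 8,858 kg, m_f = 8,858 − 5,710 = 3,148 kg; Δv = 334×9.80665×ln(2.814) = 3275.4×1.0346 ≈ 3389 m/s.
Total Δv = 2287 + 3389 = 5676 m/s.

Δv ≈ 5680 m/s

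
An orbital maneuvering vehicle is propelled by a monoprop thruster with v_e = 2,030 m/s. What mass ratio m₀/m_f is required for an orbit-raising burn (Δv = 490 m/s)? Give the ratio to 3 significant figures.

mass ratio ≈ 1.27

Using Δv = v_e ln(m₀/m_f): m₀/m_f = exp(Δv / v_e) = exp(490 / 2030.0) = exp(0.2414) = 1.2730.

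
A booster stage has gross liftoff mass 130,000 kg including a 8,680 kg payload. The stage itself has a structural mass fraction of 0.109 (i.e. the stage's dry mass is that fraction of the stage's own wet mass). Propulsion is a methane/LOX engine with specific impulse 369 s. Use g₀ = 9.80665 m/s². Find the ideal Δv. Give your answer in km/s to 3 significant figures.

Δv ≈ 6.44 km/s

Stage wet mass = m₀ − payload = 130,000 − 8,680 = 121,320 kg.
Stage dry mass = ε × stage wet mass = 0.109 × 121,320 = 13,223.9 kg.
Burnout mass m_f = stage dry + payload = 13,223.9 + 8,680 = 21,903.9 kg.
v_e = Isp · g₀ = 369 × 9.80665 = 3618.7 m/s.
By the Tsiolkovsky rocket equation, Δv = v_e · ln(130,000/21,903.9) = 3618.7 × ln(5.935) = 3618.7 × 1.7809 ≈ 6444 m/s.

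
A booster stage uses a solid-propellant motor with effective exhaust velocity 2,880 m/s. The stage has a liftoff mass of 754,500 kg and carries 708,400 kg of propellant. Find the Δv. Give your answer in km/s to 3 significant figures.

m_f = m₀ − m_prop = 754,500 − 708,400 = 46,100 kg.
Using Δv = v_e ln(m₀/m_f): Δv = v_e · ln(m₀/m_f) = 2880.0 × ln(16.37) = 2880.0 × 2.7952 ≈ 8050.3 m/s.

Δv ≈ 8.05 km/s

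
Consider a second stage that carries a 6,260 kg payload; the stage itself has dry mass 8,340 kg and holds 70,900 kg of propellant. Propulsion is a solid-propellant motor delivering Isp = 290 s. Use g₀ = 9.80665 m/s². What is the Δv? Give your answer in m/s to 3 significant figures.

Δv ≈ 5030 m/s

v_e = Isp · g₀ = 290 × 9.80665 = 2843.9 m/s.
m₀ = payload + dry + propellant = 6,260 + 8,340 + 70,900 = 85,500 kg.
m_f = payload + dry = 6,260 + 8,340 = 14,600 kg.
Using Δv = v_e ln(m₀/m_f): Δv = v_e · ln(m₀/m_f) = 2843.9 × ln(5.856) = 2843.9 × 1.7675 ≈ 5026.6 m/s.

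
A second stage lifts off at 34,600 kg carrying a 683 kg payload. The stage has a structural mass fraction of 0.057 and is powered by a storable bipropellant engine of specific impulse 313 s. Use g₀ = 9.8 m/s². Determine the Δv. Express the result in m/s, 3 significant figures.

Δv ≈ 7920 m/s

Stage wet mass = m₀ − payload = 34,600 − 683 = 33,917 kg.
Stage dry mass = ε × stage wet mass = 0.057 × 33,917 = 1,933.27 kg.
Burnout mass m_f = stage dry + payload = 1,933.27 + 683 = 2,616.27 kg.
v_e = Isp · g₀ = 313 × 9.8 = 3067.4 m/s.
Δv = v_e · ln(34,600/2,616.27) = 3067.4 × ln(13.22) = 3067.4 × 2.5821 ≈ 7920 m/s.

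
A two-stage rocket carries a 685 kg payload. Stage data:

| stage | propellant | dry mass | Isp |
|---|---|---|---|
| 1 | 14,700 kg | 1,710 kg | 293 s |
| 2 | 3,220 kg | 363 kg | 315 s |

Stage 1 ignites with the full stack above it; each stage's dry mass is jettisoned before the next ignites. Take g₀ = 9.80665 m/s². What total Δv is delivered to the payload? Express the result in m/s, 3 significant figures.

Δv ≈ 7900 m/s

Ignition mass of stage 1 = 14,700+1,710 + 3,220+363 + 685 = 20,678 kg.
Stage 1: m₀ = 20,678 kg, m_f = 20,678 − 14,700 = 5,978 kg; Δv = 293×9.80665×ln(3.459) = 2873.3×1.2410 ≈ 3566 m/s.
Stage 2: m₀ = 4,268 kg, m_f = 4,268 − 3,220 = 1,048 kg; Δv = 315×9.80665×ln(4.073) = 3089.1×1.4043 ≈ 4338 m/s.
Total Δv = 3566 + 4338 = 7904 m/s.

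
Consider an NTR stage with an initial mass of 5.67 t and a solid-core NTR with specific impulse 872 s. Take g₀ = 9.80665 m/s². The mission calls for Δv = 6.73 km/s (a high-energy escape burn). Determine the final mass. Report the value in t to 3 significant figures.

v_e = Isp · g₀ = 872 × 9.80665 = 8551.4 m/s.
By the Tsiolkovsky rocket equation, m₀/m_f = exp(Δv / v_e) = exp(6730 / 8551.4) = exp(0.7870) = 2.1968.
m_f = m₀ / 2.1968 = 5.67 / 2.1968 = 2.58103 t.

final mass ≈ 2.58 t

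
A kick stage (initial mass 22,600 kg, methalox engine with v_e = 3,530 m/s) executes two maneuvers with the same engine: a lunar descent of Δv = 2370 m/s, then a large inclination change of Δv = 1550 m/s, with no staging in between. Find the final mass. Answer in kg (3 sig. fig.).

final mass ≈ 7440 kg

After the first burn: m = 22600 × exp(−2370/3530.0) = 22600 × 0.51100 = 11,548.6 kg.
After the second burn: m = 11,548.6 × exp(−1550/3530.0) = 11,548.6 × 0.64462 = 7,444.46 kg.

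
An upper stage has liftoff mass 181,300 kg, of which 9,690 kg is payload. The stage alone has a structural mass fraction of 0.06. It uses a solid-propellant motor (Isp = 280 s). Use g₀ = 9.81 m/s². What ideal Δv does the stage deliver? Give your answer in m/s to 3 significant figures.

Stage wet mass = m₀ − payload = 181,300 − 9,690 = 171,610 kg.
Stage dry mass = ε × stage wet mass = 0.06 × 171,610 = 10,296.6 kg.
Burnout mass m_f = stage dry + payload = 10,296.6 + 9,690 = 19,986.6 kg.
v_e = Isp · g₀ = 280 × 9.81 = 2746.8 m/s.
Δv = v_e · ln(181,300/19,986.6) = 2746.8 × ln(9.071) = 2746.8 × 2.2051 ≈ 6057 m/s.

Δv ≈ 6060 m/s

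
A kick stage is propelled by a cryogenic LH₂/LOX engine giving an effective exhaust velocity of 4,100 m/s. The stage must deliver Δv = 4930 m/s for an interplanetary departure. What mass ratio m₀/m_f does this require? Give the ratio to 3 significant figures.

m₀/m_f = exp(Δv / v_e) = exp(4930 / 4100.0) = exp(1.2024) = 3.3282.

mass ratio ≈ 3.33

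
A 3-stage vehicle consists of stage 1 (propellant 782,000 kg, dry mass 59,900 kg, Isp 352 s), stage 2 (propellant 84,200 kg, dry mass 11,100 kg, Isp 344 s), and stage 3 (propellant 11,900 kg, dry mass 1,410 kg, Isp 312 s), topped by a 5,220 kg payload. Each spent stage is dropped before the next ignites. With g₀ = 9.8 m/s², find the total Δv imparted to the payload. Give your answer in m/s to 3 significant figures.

Ignition mass of stage 1 = 782,000+59,900 + 84,200+11,100 + 11,900+1,410 + 5,220 = 955,730 kg.
Stage 1: m₀ = 955,730 kg, m_f = 955,730 − 782,000 = 173,730 kg; Δv = 352×9.8×ln(5.501) = 3449.6×1.7050 ≈ 5881 m/s.
Stage 2: m₀ = 113,830 kg, m_f = 113,830 − 84,200 = 29,630 kg; Δv = 344×9.8×ln(3.842) = 3371.2×1.3459 ≈ 4537 m/s.
Stage 3: m₀ = 18,530 kg, m_f = 18,530 − 11,900 = 6,630 kg; Δv = 312×9.8×ln(2.795) = 3057.6×1.0278 ≈ 3143 m/s.
Total Δv = 5881 + 4537 + 3143 = 13561 m/s.

Δv ≈ 13600 m/s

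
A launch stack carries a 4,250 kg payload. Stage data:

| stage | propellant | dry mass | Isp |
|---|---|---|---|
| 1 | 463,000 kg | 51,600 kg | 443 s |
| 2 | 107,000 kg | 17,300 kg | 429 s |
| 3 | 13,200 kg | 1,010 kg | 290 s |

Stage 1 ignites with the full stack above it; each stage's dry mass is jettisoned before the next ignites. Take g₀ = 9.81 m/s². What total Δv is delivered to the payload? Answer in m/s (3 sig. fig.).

Ignition mass of stage 1 = 463,000+51,600 + 107,000+17,300 + 13,200+1,010 + 4,250 = 657,360 kg.
Stage 1: m₀ = 657,360 kg, m_f = 657,360 − 463,000 = 194,360 kg; Δv = 443×9.81×ln(3.382) = 4345.8×1.2185 ≈ 5295 m/s.
Stage 2: m₀ = 142,760 kg, m_f = 142,760 − 107,000 = 35,760 kg; Δv = 429×9.81×ln(3.992) = 4208.5×1.3843 ≈ 5826 m/s.
Stage 3: m₀ = 18,460 kg, m_f = 18,460 − 13,200 = 5,260 kg; Δv = 290×9.81×ln(3.51) = 2844.9×1.2555 ≈ 3572 m/s.
Total Δv = 5295 + 5826 + 3572 = 14693 m/s.

Δv ≈ 14700 m/s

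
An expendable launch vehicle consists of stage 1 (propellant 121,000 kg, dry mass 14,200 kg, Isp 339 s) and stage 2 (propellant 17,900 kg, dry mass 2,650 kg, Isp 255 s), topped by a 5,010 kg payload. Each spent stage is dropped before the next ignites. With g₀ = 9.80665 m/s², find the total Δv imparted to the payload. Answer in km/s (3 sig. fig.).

Δv ≈ 7.66 km/s

Ignition mass of stage 1 = 121,000+14,200 + 17,900+2,650 + 5,010 = 160,760 kg.
Stage 1: m₀ = 160,760 kg, m_f = 160,760 − 121,000 = 39,760 kg; Δv = 339×9.80665×ln(4.043) = 3324.5×1.3971 ≈ 4644 m/s.
Stage 2: m₀ = 25,560 kg, m_f = 25,560 − 17,900 = 7,660 kg; Δv = 255×9.80665×ln(3.337) = 2500.7×1.2050 ≈ 3013 m/s.
Total Δv = 4644 + 3013 = 7657 m/s.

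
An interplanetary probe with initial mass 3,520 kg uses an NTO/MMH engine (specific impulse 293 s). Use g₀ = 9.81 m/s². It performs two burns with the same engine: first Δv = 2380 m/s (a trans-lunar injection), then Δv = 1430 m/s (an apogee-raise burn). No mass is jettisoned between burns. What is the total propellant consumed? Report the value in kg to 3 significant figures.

v_e = Isp · g₀ = 293 × 9.81 = 2874.3 m/s.
After the first burn: m = 3520 × exp(−2380/2874.3) = 3520 × 0.43691 = 1,537.92 kg.
After the second burn: m = 1,537.92 × exp(−1430/2874.3) = 1,537.92 × 0.60804 = 935.117 kg.
Total propellant = m₀ − m_final = 3520 − 935.117 = 2,584.883 kg.

total propellant consumed ≈ 2580 kg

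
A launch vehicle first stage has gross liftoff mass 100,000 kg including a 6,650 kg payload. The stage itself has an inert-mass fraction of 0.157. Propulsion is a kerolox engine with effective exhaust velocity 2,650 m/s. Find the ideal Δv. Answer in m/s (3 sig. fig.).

Δv ≈ 4100 m/s

Stage wet mass = m₀ − payload = 100,000 − 6,650 = 93,350 kg.
Stage dry mass = ε × stage wet mass = 0.157 × 93,350 = 14,656 kg.
Burnout mass m_f = stage dry + payload = 14,656 + 6,650 = 21,306 kg.
Rocket equation: Δv = v_e · ln(100,000/21,306) = 2650.0 × ln(4.694) = 2650.0 × 1.5462 ≈ 4097 m/s.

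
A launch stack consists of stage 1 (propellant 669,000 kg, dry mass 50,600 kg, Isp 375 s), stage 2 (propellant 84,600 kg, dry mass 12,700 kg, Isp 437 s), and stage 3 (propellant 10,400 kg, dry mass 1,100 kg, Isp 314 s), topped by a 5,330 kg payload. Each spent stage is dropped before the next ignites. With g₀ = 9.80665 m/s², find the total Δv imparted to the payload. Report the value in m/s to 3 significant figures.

Δv ≈ 14700 m/s

Ignition mass of stage 1 = 669,000+50,600 + 84,600+12,700 + 10,400+1,100 + 5,330 = 833,730 kg.
Stage 1: m₀ = 833,730 kg, m_f = 833,730 − 669,000 = 164,730 kg; Δv = 375×9.80665×ln(5.061) = 3677.5×1.6216 ≈ 5963 m/s.
Stage 2: m₀ = 114,130 kg, m_f = 114,130 − 84,600 = 29,530 kg; Δv = 437×9.80665×ln(3.865) = 4285.5×1.3519 ≈ 5794 m/s.
Stage 3: m₀ = 16,830 kg, m_f = 16,830 − 10,400 = 6,430 kg; Δv = 314×9.80665×ln(2.617) = 3079.3×0.9622 ≈ 2963 m/s.
Total Δv = 5963 + 5794 + 2963 = 14720 m/s.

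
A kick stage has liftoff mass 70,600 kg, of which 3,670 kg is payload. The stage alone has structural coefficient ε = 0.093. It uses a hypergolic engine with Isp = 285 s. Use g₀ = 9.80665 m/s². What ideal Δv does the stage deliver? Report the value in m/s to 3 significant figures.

Δv ≈ 5490 m/s

Stage wet mass = m₀ − payload = 70,600 − 3,670 = 66,930 kg.
Stage dry mass = ε × stage wet mass = 0.093 × 66,930 = 6,224.49 kg.
Burnout mass m_f = stage dry + payload = 6,224.49 + 3,670 = 9,894.49 kg.
v_e = Isp · g₀ = 285 × 9.80665 = 2794.9 m/s.
Δv = v_e · ln(70,600/9,894.49) = 2794.9 × ln(7.135) = 2794.9 × 1.9651 ≈ 5492 m/s.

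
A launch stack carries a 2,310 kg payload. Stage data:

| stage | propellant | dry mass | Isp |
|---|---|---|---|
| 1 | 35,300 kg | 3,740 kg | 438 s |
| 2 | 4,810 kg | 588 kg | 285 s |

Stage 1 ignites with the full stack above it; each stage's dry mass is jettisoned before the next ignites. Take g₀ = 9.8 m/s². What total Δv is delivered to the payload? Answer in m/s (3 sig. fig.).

Ignition mass of stage 1 = 35,300+3,740 + 4,810+588 + 2,310 = 46,748 kg.
Stage 1: m₀ = 46,748 kg, m_f = 46,748 − 35,300 = 11,448 kg; Δv = 438×9.8×ln(4.084) = 4292.4×1.4070 ≈ 6039 m/s.
Stage 2: m₀ = 7,708 kg, m_f = 7,708 − 4,810 = 2,898 kg; Δv = 285×9.8×ln(2.66) = 2793.0×0.9782 ≈ 2732 m/s.
Total Δv = 6039 + 2732 = 8771 m/s.

Δv ≈ 8770 m/s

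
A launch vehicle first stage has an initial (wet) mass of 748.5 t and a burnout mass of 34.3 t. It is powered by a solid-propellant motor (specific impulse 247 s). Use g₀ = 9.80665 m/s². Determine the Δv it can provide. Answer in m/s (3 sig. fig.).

v_e = Isp · g₀ = 247 × 9.80665 = 2422.2 m/s.
Δv = v_e · ln(m₀/m_f) = 2422.2 × ln(21.82) = 2422.2 × 3.0829 ≈ 7467.6 m/s.

Δv ≈ 7470 m/s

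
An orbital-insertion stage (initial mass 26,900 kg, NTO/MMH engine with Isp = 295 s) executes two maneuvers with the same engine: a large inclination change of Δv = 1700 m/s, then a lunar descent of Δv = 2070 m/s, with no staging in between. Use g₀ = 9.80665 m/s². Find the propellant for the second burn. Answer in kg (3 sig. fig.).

propellant for the second burn ≈ 7640 kg

v_e = Isp · g₀ = 295 × 9.80665 = 2893.0 m/s.
After the first burn: m = 26900 × exp(−1700/2893.0) = 26900 × 0.55564 = 14,946.7 kg.
After the second burn: m = 14,946.7 × exp(−2070/2893.0) = 14,946.7 × 0.48893 = 7,307.89 kg.
Second-burn propellant = 14,946.7 − 7,307.89 = 7,638.81 kg.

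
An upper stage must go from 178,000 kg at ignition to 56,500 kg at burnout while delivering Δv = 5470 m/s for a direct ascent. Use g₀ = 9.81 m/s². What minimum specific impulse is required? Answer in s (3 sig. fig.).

Isp ≈ 486 s

ln(m₀/m_f) = ln(178000/56500) = ln(3.15) = 1.1475.
v_e = Δv / ln(m₀/m_f) = 5470 / 1.1475 = 4766.7 m/s.
Isp = v_e / g₀ = 4766.7 / 9.81 = 485.9 s.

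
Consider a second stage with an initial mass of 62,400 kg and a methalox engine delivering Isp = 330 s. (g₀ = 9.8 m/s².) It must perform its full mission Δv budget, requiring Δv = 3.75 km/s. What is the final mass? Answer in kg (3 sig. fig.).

v_e = Isp · g₀ = 330 × 9.8 = 3234.0 m/s.
From the ideal rocket equation, m₀/m_f = exp(Δv / v_e) = exp(3750 / 3234.0) = exp(1.1596) = 3.1885.
m_f = m₀ / 3.1885 = 62,400 / 3.1885 = 19,570.3 kg.

final mass ≈ 19600 kg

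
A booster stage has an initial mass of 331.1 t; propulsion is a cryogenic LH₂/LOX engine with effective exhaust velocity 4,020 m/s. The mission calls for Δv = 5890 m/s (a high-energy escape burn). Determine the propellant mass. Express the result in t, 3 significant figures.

propellant mass ≈ 255 t

Using Δv = v_e ln(m₀/m_f): m₀/m_f = exp(Δv / v_e) = exp(5890 / 4020.0) = exp(1.4652) = 4.3283.
m_f = 331.1 / 4.3283 = 76.4965 t, so propellant = m₀ − m_f = 331.1 − 76.4965 = 254.6035 t.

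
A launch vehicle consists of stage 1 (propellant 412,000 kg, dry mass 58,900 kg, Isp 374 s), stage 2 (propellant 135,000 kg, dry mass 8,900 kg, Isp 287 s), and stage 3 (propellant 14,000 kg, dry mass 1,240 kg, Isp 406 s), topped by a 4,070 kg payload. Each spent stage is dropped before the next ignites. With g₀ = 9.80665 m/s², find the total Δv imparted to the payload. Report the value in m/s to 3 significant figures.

Δv ≈ 13900 m/s

Ignition mass of stage 1 = 412,000+58,900 + 135,000+8,900 + 14,000+1,240 + 4,070 = 634,110 kg.
Stage 1: m₀ = 634,110 kg, m_f = 634,110 − 412,000 = 222,110 kg; Δv = 374×9.80665×ln(2.855) = 3667.7×1.0490 ≈ 3848 m/s.
Stage 2: m₀ = 163,210 kg, m_f = 163,210 − 135,000 = 28,210 kg; Δv = 287×9.80665×ln(5.786) = 2814.5×1.7554 ≈ 4940 m/s.
Stage 3: m₀ = 19,310 kg, m_f = 19,310 − 14,000 = 5,310 kg; Δv = 406×9.80665×ln(3.637) = 3981.5×1.2910 ≈ 5140 m/s.
Total Δv = 3848 + 4940 + 5140 = 13928 m/s.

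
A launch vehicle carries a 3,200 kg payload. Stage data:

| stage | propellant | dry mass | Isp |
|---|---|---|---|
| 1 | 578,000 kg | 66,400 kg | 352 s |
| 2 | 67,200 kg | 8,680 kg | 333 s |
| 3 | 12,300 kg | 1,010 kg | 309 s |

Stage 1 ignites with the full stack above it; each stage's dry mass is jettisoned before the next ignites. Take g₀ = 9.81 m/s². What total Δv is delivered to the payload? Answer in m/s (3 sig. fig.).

Δv ≈ 13700 m/s

Ignition mass of stage 1 = 578,000+66,400 + 67,200+8,680 + 12,300+1,010 + 3,200 = 736,790 kg.
Stage 1: m₀ = 736,790 kg, m_f = 736,790 − 578,000 = 158,790 kg; Δv = 352×9.81×ln(4.64) = 3453.1×1.5347 ≈ 5300 m/s.
Stage 2: m₀ = 92,390 kg, m_f = 92,390 − 67,200 = 25,190 kg; Δv = 333×9.81×ln(3.668) = 3266.7×1.2996 ≈ 4245 m/s.
Stage 3: m₀ = 16,510 kg, m_f = 16,510 − 12,300 = 4,210 kg; Δv = 309×9.81×ln(3.922) = 3031.3×1.3665 ≈ 4142 m/s.
Total Δv = 5300 + 4245 + 4142 = 13687 m/s.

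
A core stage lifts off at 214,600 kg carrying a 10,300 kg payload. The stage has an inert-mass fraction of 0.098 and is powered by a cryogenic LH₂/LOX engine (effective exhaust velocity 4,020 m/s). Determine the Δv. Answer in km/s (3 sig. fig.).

Δv ≈ 7.87 km/s

Stage wet mass = m₀ − payload = 214,600 − 10,300 = 204,300 kg.
Stage dry mass = ε × stage wet mass = 0.098 × 204,300 = 20,021.4 kg.
Burnout mass m_f = stage dry + payload = 20,021.4 + 10,300 = 30,321.4 kg.
Using Δv = v_e ln(m₀/m_f): Δv = v_e · ln(214,600/30,321.4) = 4020.0 × ln(7.078) = 4020.0 × 1.9569 ≈ 7867 m/s.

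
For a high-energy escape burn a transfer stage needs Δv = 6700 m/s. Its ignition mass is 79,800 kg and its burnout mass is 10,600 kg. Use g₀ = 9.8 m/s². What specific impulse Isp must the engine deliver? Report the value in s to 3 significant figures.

Isp ≈ 339 s

ln(m₀/m_f) = ln(79800/10600) = ln(7.528) = 2.0187.
v_e = Δv / ln(m₀/m_f) = 6700 / 2.0187 = 3319.0 m/s.
Isp = v_e / g₀ = 3319.0 / 9.8 = 338.7 s.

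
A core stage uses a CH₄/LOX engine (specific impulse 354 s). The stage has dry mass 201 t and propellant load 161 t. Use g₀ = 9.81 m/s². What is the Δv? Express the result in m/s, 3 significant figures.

v_e = Isp · g₀ = 354 × 9.81 = 3472.7 m/s.
m₀ = m_dry + m_prop = 201 + 161 = 362 t.
Δv = v_e · ln(m₀/m_f) = 3472.7 × ln(1.801) = 3472.7 × 0.5883 ≈ 2043.1 m/s.

Δv ≈ 2040 m/s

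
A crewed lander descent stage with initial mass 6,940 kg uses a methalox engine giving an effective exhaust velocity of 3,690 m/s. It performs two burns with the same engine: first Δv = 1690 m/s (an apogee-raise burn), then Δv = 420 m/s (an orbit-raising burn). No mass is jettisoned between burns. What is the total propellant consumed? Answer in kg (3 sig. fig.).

After the first burn: m = 6940 × exp(−1690/3690.0) = 6940 × 0.63255 = 4,389.9 kg.
After the second burn: m = 4,389.9 × exp(−420/3690.0) = 4,389.9 × 0.89242 = 3,917.63 kg.
Total propellant = m₀ − m_final = 6940 − 3,917.63 = 3,022.37 kg.

total propellant consumed ≈ 3020 kg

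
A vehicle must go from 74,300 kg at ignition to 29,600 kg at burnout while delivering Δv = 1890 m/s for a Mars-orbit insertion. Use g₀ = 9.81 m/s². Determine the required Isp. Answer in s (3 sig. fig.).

Isp ≈ 209 s

ln(m₀/m_f) = ln(74300/29600) = ln(2.51) = 0.9203.
From the ideal rocket equation, v_e = Δv / ln(m₀/m_f) = 1890 / 0.9203 = 2053.6 m/s.
Isp = v_e / g₀ = 2053.6 / 9.81 = 209.3 s.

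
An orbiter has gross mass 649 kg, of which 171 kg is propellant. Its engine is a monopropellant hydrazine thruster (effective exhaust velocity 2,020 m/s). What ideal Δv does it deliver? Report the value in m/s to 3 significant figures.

Δv ≈ 618 m/s

m_f = m₀ − m_prop = 649 − 171 = 478 kg.
Δv = v_e · ln(m₀/m_f) = 2020.0 × ln(1.358) = 2020.0 × 0.3058 ≈ 617.8 m/s.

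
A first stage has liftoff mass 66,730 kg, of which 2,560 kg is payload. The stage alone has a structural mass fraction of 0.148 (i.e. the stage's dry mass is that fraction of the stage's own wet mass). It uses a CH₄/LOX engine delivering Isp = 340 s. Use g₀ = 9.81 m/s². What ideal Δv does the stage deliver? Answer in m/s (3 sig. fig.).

Stage wet mass = m₀ − payload = 66,730 − 2,560 = 64,170 kg.
Stage dry mass = ε × stage wet mass = 0.148 × 64,170 = 9,497.16 kg.
Burnout mass m_f = stage dry + payload = 9,497.16 + 2,560 = 12,057.16 kg.
v_e = Isp · g₀ = 340 × 9.81 = 3335.4 m/s.
Δv = v_e · ln(66,730/12,057.16) = 3335.4 × ln(5.534) = 3335.4 × 1.7110 ≈ 5707 m/s.

Δv ≈ 5710 m/s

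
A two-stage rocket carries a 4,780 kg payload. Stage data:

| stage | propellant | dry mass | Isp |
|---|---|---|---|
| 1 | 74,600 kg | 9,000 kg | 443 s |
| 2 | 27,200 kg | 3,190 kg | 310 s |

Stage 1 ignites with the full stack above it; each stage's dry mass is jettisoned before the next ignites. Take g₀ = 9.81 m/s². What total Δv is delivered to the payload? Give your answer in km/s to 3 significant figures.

Δv ≈ 8.81 km/s

Ignition mass of stage 1 = 74,600+9,000 + 27,200+3,190 + 4,780 = 118,770 kg.
Stage 1: m₀ = 118,770 kg, m_f = 118,770 − 74,600 = 44,170 kg; Δv = 443×9.81×ln(2.689) = 4345.8×0.9891 ≈ 4299 m/s.
Stage 2: m₀ = 35,170 kg, m_f = 35,170 − 27,200 = 7,970 kg; Δv = 310×9.81×ln(4.413) = 3041.1×1.4845 ≈ 4515 m/s.
Total Δv = 4299 + 4515 = 8814 m/s.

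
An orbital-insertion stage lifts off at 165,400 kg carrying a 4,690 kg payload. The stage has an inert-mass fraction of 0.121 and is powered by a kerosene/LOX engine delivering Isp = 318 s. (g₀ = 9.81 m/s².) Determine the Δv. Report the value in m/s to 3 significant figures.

Δv ≈ 6000 m/s

Stage wet mass = m₀ − payload = 165,400 − 4,690 = 160,710 kg.
Stage dry mass = ε × stage wet mass = 0.121 × 160,710 = 19,445.9 kg.
Burnout mass m_f = stage dry + payload = 19,445.9 + 4,690 = 24,135.9 kg.
v_e = Isp · g₀ = 318 × 9.81 = 3119.6 m/s.
Rocket equation: Δv = v_e · ln(165,400/24,135.9) = 3119.6 × ln(6.853) = 3119.6 × 1.9247 ≈ 6004 m/s.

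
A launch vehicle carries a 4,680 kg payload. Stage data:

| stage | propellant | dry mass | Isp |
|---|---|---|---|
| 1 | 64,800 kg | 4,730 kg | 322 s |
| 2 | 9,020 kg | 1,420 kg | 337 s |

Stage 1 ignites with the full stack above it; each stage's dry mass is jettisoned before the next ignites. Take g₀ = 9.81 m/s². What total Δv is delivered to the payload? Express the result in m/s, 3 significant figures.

Δv ≈ 7580 m/s

Ignition mass of stage 1 = 64,800+4,730 + 9,020+1,420 + 4,680 = 84,650 kg.
Stage 1: m₀ = 84,650 kg, m_f = 84,650 − 64,800 = 19,850 kg; Δv = 322×9.81×ln(4.264) = 3158.8×1.4503 ≈ 4581 m/s.
Stage 2: m₀ = 15,120 kg, m_f = 15,120 − 9,020 = 6,100 kg; Δv = 337×9.81×ln(2.479) = 3306.0×0.9077 ≈ 3001 m/s.
Total Δv = 4581 + 3001 = 7582 m/s.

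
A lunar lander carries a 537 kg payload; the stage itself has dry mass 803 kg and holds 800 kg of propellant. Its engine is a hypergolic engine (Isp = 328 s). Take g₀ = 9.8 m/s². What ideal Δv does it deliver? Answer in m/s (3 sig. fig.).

v_e = Isp · g₀ = 328 × 9.8 = 3214.4 m/s.
m₀ = payload + dry + propellant = 537 + 803 + 800 = 2,140 kg.
m_f = payload + dry = 537 + 803 = 1,340 kg.
By the Tsiolkovsky rocket equation, Δv = v_e · ln(m₀/m_f) = 3214.4 × ln(1.597) = 3214.4 × 0.4681 ≈ 1504.8 m/s.

Δv ≈ 1500 m/s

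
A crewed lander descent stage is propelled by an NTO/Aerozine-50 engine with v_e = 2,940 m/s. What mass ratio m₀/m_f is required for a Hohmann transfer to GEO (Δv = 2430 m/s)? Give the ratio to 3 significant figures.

mass ratio ≈ 2.29

m₀/m_f = exp(Δv / v_e) = exp(2430 / 2940.0) = exp(0.8265) = 2.2854.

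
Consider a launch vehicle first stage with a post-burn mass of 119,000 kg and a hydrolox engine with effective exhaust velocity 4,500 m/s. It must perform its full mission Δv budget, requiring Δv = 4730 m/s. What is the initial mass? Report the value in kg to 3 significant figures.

initial mass ≈ 340000 kg

m₀/m_f = exp(Δv / v_e) = exp(4730 / 4500.0) = exp(1.0511) = 2.8608.
m₀ = m_f × 2.8608 = 119,000 × 2.8608 = 340,435 kg.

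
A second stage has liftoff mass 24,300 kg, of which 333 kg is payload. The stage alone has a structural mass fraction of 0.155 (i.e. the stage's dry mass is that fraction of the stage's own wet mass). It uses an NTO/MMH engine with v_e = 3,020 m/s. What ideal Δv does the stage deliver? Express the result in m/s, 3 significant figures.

Δv ≈ 5410 m/s

Stage wet mass = m₀ − payload = 24,300 − 333 = 23,967 kg.
Stage dry mass = ε × stage wet mass = 0.155 × 23,967 = 3,714.89 kg.
Burnout mass m_f = stage dry + payload = 3,714.89 + 333 = 4,047.89 kg.
By the Tsiolkovsky rocket equation, Δv = v_e · ln(24,300/4,047.89) = 3020.0 × ln(6.003) = 3020.0 × 1.7923 ≈ 5413 m/s.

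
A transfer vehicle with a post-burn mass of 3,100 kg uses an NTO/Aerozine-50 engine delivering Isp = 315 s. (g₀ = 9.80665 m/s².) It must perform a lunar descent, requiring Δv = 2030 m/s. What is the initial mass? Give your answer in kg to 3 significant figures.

v_e = Isp · g₀ = 315 × 9.80665 = 3089.1 m/s.
By the Tsiolkovsky rocket equation, m₀/m_f = exp(Δv / v_e) = exp(2030 / 3089.1) = exp(0.6572) = 1.9293.
m₀ = m_f × 1.9293 = 3,100 × 1.9293 = 5,980.83 kg.

initial mass ≈ 5980 kg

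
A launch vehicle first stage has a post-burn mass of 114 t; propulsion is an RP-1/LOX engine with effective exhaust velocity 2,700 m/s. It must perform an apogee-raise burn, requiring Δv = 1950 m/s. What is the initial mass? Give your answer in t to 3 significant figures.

By the Tsiolkovsky rocket equation, m₀/m_f = exp(Δv / v_e) = exp(1950 / 2700.0) = exp(0.7222) = 2.0590.
m₀ = m_f × 2.0590 = 114 × 2.0590 = 234.726 t.

initial mass ≈ 235 t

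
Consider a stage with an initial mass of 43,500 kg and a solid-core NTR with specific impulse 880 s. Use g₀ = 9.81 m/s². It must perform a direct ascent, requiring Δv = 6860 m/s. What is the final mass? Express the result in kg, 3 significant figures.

final mass ≈ 19700 kg

v_e = Isp · g₀ = 880 × 9.81 = 8632.8 m/s.
m₀/m_f = exp(Δv / v_e) = exp(6860 / 8632.8) = exp(0.7946) = 2.2137.
m_f = m₀ / 2.2137 = 43,500 / 2.2137 = 19,650.4 kg.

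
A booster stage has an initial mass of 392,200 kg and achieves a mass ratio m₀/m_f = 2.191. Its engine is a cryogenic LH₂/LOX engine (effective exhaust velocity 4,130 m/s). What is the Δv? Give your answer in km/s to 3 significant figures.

Δv = v_e · ln(2.191) = 4130.0 × 0.7844 ≈ 3239.4 m/s.

Δv ≈ 3.24 km/s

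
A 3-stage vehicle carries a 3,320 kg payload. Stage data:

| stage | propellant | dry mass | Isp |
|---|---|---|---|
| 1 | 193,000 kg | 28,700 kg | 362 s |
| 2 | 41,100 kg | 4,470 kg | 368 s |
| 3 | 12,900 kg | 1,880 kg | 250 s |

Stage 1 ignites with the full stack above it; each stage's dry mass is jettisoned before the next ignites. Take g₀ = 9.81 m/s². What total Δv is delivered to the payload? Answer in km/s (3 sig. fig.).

Δv ≈ 10.8 km/s

Ignition mass of stage 1 = 193,000+28,700 + 41,100+4,470 + 12,900+1,880 + 3,320 = 285,370 kg.
Stage 1: m₀ = 285,370 kg, m_f = 285,370 − 193,000 = 92,370 kg; Δv = 362×9.81×ln(3.089) = 3551.2×1.1280 ≈ 4006 m/s.
Stage 2: m₀ = 63,670 kg, m_f = 63,670 − 41,100 = 22,570 kg; Δv = 368×9.81×ln(2.821) = 3610.1×1.0371 ≈ 3744 m/s.
Stage 3: m₀ = 18,100 kg, m_f = 18,100 − 12,900 = 5,200 kg; Δv = 250×9.81×ln(3.481) = 2452.5×1.2473 ≈ 3059 m/s.
Total Δv = 4006 + 3744 + 3059 = 10809 m/s.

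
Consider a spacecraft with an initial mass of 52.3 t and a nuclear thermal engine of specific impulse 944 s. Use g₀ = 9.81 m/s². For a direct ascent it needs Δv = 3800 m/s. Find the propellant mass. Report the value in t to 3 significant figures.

v_e = Isp · g₀ = 944 × 9.81 = 9260.6 m/s.
Using Δv = v_e ln(m₀/m_f): m₀/m_f = exp(Δv / v_e) = exp(3800 / 9260.6) = exp(0.4103) = 1.5073.
m_f = 52.3 / 1.5073 = 34.6978 t, so propellant = m₀ − m_f = 52.3 − 34.6978 = 17.6022 t.

propellant mass ≈ 17.6 t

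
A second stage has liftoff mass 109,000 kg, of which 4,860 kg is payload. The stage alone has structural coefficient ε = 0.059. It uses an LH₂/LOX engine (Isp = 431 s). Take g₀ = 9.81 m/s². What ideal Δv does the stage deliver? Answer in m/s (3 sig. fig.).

Δv ≈ 9700 m/s

Stage wet mass = m₀ − payload = 109,000 − 4,860 = 104,140 kg.
Stage dry mass = ε × stage wet mass = 0.059 × 104,140 = 6,144.26 kg.
Burnout mass m_f = stage dry + payload = 6,144.26 + 4,860 = 11,004.26 kg.
v_e = Isp · g₀ = 431 × 9.81 = 4228.1 m/s.
From the ideal rocket equation, Δv = v_e · ln(109,000/11,004.26) = 4228.1 × ln(9.905) = 4228.1 × 2.2931 ≈ 9695 m/s.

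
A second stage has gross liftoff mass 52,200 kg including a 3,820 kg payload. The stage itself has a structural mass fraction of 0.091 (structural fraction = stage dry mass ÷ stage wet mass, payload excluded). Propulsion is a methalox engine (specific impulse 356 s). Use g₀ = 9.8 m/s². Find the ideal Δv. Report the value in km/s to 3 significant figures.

Δv ≈ 6.45 km/s

Stage wet mass = m₀ − payload = 52,200 − 3,820 = 48,380 kg.
Stage dry mass = ε × stage wet mass = 0.091 × 48,380 = 4,402.58 kg.
Burnout mass m_f = stage dry + payload = 4,402.58 + 3,820 = 8,222.58 kg.
v_e = Isp · g₀ = 356 × 9.8 = 3488.8 m/s.
By the Tsiolkovsky rocket equation, Δv = v_e · ln(52,200/8,222.58) = 3488.8 × ln(6.348) = 3488.8 × 1.8482 ≈ 6448 m/s.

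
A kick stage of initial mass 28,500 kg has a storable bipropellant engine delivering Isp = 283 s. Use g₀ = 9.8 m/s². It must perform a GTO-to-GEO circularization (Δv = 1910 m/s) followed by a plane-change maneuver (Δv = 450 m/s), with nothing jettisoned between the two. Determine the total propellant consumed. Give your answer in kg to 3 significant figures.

v_e = Isp · g₀ = 283 × 9.8 = 2773.4 m/s.
After the first burn: m = 28500 × exp(−1910/2773.4) = 28500 × 0.50224 = 14,313.8 kg.
After the second burn: m = 14,313.8 × exp(−450/2773.4) = 14,313.8 × 0.85022 = 12,169.9 kg.
Total propellant = m₀ − m_final = 28500 − 12,169.9 = 16,330.1 kg.

total propellant consumed ≈ 16300 kg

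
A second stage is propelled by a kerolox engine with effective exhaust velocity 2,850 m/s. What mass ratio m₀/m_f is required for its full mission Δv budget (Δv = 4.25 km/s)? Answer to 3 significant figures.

m₀/m_f = exp(Δv / v_e) = exp(4250 / 2850.0) = exp(1.4912) = 4.4425.

mass ratio ≈ 4.44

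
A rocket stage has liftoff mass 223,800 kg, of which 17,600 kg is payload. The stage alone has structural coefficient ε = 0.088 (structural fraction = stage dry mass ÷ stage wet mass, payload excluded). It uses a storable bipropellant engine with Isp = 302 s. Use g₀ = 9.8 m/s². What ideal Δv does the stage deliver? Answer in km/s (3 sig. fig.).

Δv ≈ 5.43 km/s

Stage wet mass = m₀ − payload = 223,800 − 17,600 = 206,200 kg.
Stage dry mass = ε × stage wet mass = 0.088 × 206,200 = 18,145.6 kg.
Burnout mass m_f = stage dry + payload = 18,145.6 + 17,600 = 35,745.6 kg.
v_e = Isp · g₀ = 302 × 9.8 = 2959.6 m/s.
Using Δv = v_e ln(m₀/m_f): Δv = v_e · ln(223,800/35,745.6) = 2959.6 × ln(6.261) = 2959.6 × 1.8343 ≈ 5429 m/s.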